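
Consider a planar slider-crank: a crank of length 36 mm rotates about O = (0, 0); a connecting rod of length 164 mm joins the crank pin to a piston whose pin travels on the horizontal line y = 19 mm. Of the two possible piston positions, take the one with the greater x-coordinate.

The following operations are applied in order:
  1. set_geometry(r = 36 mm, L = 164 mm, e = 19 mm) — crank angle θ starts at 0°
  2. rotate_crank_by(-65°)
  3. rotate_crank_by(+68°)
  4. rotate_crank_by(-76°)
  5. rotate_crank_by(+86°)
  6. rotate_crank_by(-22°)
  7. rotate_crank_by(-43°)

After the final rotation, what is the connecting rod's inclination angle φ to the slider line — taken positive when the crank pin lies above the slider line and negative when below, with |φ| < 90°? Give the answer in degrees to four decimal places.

set_geometry: r = 36 mm, L = 164 mm, e = 19 mm; θ ← 0°
rotate_crank_by(-65°): θ ← 0° -65° = -65°
rotate_crank_by(+68°): θ ← -65° +68° = 3°
rotate_crank_by(-76°): θ ← 3° -76° = -73°
rotate_crank_by(+86°): θ ← -73° +86° = 13°
rotate_crank_by(-22°): θ ← 13° -22° = -9°
rotate_crank_by(-43°): θ ← -9° -43° = -52°
crank pin P = (r cos θ, r sin θ) = (22.163813, -28.368387)
h = r sin θ − e = -28.368387 − 19 = -47.368387
sin φ = h / L = -47.368387 / 164 = -0.28883163
φ = arcsin(-0.28883163) = -16.788020°

-16.7880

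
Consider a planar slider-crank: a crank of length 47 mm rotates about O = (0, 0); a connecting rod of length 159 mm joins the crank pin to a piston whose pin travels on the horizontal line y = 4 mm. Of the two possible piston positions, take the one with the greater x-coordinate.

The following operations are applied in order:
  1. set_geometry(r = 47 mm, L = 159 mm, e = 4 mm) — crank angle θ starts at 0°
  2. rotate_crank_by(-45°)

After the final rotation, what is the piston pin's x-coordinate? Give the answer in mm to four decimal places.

187.8129

set_geometry: r = 47 mm, L = 159 mm, e = 4 mm; θ ← 0°
rotate_crank_by(-45°): θ ← 0° -45° = -45°
crank pin P = (r cos θ, r sin θ) = (33.234019, -33.234019)
h = r sin θ − e = -33.234019 − 4 = -37.234019
x = r cos θ + √(L² − h²) = 33.234019 + √(25281.0 − 1386.3721) = 33.234019 + 154.578873 = 187.812891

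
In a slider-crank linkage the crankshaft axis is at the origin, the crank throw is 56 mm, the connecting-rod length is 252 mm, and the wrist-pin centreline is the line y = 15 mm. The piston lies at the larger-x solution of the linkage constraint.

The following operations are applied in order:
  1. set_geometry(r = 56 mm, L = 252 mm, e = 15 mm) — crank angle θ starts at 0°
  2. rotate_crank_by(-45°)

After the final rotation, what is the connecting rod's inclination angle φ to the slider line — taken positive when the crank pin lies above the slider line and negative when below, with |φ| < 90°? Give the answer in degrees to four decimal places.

-12.5129

set_geometry: r = 56 mm, L = 252 mm, e = 15 mm; θ ← 0°
rotate_crank_by(-45°): θ ← 0° -45° = -45°
crank pin P = (r cos θ, r sin θ) = (39.597980, -39.597980)
h = r sin θ − e = -39.597980 − 15 = -54.597980
sin φ = h / L = -54.597980 / 252 = -0.21665865
φ = arcsin(-0.21665865) = -12.512855°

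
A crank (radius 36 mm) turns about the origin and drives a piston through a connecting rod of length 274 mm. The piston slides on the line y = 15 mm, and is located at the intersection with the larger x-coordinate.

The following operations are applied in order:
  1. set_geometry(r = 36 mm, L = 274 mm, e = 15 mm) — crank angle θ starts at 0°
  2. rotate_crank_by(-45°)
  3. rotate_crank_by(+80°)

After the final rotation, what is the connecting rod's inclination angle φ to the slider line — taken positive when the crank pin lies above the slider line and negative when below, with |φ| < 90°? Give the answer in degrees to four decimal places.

1.1813

set_geometry: r = 36 mm, L = 274 mm, e = 15 mm; θ ← 0°
rotate_crank_by(-45°): θ ← 0° -45° = -45°
rotate_crank_by(+80°): θ ← -45° +80° = 35°
crank pin P = (r cos θ, r sin θ) = (29.489474, 20.648752)
h = r sin θ − e = 20.648752 − 15 = 5.648752
sin φ = h / L = 5.648752 / 274 = 0.02061588
φ = arcsin(0.02061588) = 1.181287°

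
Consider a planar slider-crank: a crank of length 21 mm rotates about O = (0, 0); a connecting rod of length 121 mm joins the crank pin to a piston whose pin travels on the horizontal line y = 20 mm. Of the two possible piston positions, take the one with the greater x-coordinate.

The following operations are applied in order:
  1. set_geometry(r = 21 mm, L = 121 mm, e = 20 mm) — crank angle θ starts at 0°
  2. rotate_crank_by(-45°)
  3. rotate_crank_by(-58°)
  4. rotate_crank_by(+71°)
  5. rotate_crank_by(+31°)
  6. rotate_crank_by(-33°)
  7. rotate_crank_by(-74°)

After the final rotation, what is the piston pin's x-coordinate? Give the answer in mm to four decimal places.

set_geometry: r = 21 mm, L = 121 mm, e = 20 mm; θ ← 0°
rotate_crank_by(-45°): θ ← 0° -45° = -45°
rotate_crank_by(-58°): θ ← -45° -58° = -103°
rotate_crank_by(+71°): θ ← -103° +71° = -32°
rotate_crank_by(+31°): θ ← -32° +31° = -1°
rotate_crank_by(-33°): θ ← -1° -33° = -34°
rotate_crank_by(-74°): θ ← -34° -74° = -108°
crank pin P = (r cos θ, r sin θ) = (-6.489357, -19.972187)
h = r sin θ − e = -19.972187 − 20 = -39.972187
x = r cos θ + √(L² − h²) = -6.489357 + √(14641.0 − 1597.7757) = -6.489357 + 114.206936 = 107.717579

107.7176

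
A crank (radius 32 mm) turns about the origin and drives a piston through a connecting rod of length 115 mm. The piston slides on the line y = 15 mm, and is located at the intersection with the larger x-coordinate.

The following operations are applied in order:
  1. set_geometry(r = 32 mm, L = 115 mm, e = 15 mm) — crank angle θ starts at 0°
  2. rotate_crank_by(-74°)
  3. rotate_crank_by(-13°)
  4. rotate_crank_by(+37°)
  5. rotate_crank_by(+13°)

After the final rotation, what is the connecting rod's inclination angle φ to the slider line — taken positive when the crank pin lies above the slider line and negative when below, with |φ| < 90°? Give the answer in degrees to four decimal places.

-17.3313

set_geometry: r = 32 mm, L = 115 mm, e = 15 mm; θ ← 0°
rotate_crank_by(-74°): θ ← 0° -74° = -74°
rotate_crank_by(-13°): θ ← -74° -13° = -87°
rotate_crank_by(+37°): θ ← -87° +37° = -50°
rotate_crank_by(+13°): θ ← -50° +13° = -37°
crank pin P = (r cos θ, r sin θ) = (25.556336, -19.258081)
h = r sin θ − e = -19.258081 − 15 = -34.258081
sin φ = h / L = -34.258081 / 115 = -0.29789635
φ = arcsin(-0.29789635) = -17.331297°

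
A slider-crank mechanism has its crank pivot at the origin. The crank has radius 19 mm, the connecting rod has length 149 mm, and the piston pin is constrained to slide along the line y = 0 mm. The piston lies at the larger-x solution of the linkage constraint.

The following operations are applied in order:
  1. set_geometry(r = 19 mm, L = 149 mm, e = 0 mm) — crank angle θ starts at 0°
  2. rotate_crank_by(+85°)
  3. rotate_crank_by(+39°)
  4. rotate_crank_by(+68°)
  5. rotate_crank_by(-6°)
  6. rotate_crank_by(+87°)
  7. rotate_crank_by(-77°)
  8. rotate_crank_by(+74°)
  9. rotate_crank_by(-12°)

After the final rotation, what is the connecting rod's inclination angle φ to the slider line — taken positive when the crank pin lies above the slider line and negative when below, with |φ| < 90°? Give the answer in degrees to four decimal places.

-7.1652

set_geometry: r = 19 mm, L = 149 mm, e = 0 mm; θ ← 0°
rotate_crank_by(+85°): θ ← 0° +85° = 85°
rotate_crank_by(+39°): θ ← 85° +39° = 124°
rotate_crank_by(+68°): θ ← 124° +68° = 192°
rotate_crank_by(-6°): θ ← 192° -6° = 186°
rotate_crank_by(+87°): θ ← 186° +87° = 273°
rotate_crank_by(-77°): θ ← 273° -77° = 196°
rotate_crank_by(+74°): θ ← 196° +74° = 270°
rotate_crank_by(-12°): θ ← 270° -12° = 258°
crank pin P = (r cos θ, r sin θ) = (-3.950322, -18.584804)
h = r sin θ − e = -18.584804 − 0 = -18.584804
sin φ = h / L = -18.584804 / 149 = -0.12473023
φ = arcsin(-0.12473023) = -7.165177°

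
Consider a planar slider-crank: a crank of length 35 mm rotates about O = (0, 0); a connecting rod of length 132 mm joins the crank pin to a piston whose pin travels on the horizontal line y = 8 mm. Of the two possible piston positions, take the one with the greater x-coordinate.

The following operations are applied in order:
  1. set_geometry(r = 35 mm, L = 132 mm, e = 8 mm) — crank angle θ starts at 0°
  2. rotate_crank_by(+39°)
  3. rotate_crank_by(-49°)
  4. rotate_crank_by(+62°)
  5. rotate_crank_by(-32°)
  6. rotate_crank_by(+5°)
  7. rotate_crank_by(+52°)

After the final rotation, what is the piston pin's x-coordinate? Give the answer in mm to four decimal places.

set_geometry: r = 35 mm, L = 132 mm, e = 8 mm; θ ← 0°
rotate_crank_by(+39°): θ ← 0° +39° = 39°
rotate_crank_by(-49°): θ ← 39° -49° = -10°
rotate_crank_by(+62°): θ ← -10° +62° = 52°
rotate_crank_by(-32°): θ ← 52° -32° = 20°
rotate_crank_by(+5°): θ ← 20° +5° = 25°
rotate_crank_by(+52°): θ ← 25° +52° = 77°
crank pin P = (r cos θ, r sin θ) = (7.873287, 34.102952)
h = r sin θ − e = 34.102952 − 8 = 26.102952
x = r cos θ + √(L² − h²) = 7.873287 + √(17424.0 − 681.3641) = 7.873287 + 129.393338 = 137.266625

137.2666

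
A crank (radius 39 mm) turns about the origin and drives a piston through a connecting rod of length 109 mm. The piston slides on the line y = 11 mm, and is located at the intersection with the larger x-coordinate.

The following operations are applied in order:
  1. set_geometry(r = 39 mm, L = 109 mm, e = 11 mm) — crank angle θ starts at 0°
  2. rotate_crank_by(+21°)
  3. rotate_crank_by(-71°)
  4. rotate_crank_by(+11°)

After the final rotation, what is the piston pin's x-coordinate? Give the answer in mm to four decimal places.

133.3507

set_geometry: r = 39 mm, L = 109 mm, e = 11 mm; θ ← 0°
rotate_crank_by(+21°): θ ← 0° +21° = 21°
rotate_crank_by(-71°): θ ← 21° -71° = -50°
rotate_crank_by(+11°): θ ← -50° +11° = -39°
crank pin P = (r cos θ, r sin θ) = (30.308692, -24.543495)
h = r sin θ − e = -24.543495 − 11 = -35.543495
x = r cos θ + √(L² − h²) = 30.308692 + √(11881.0 − 1263.3401) = 30.308692 + 103.042030 = 133.350722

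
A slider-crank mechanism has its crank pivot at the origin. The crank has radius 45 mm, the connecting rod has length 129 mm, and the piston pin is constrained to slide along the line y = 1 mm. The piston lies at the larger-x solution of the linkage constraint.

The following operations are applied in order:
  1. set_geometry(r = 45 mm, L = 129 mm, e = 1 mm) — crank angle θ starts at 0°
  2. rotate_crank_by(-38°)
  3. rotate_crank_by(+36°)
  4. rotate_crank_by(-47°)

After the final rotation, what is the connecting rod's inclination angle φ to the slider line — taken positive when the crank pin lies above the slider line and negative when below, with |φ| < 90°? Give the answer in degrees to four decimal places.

-15.7251

set_geometry: r = 45 mm, L = 129 mm, e = 1 mm; θ ← 0°
rotate_crank_by(-38°): θ ← 0° -38° = -38°
rotate_crank_by(+36°): θ ← -38° +36° = -2°
rotate_crank_by(-47°): θ ← -2° -47° = -49°
crank pin P = (r cos θ, r sin θ) = (29.522656, -33.961931)
h = r sin θ − e = -33.961931 − 1 = -34.961931
sin φ = h / L = -34.961931 / 129 = -0.27102272
φ = arcsin(-0.27102272) = -15.725134°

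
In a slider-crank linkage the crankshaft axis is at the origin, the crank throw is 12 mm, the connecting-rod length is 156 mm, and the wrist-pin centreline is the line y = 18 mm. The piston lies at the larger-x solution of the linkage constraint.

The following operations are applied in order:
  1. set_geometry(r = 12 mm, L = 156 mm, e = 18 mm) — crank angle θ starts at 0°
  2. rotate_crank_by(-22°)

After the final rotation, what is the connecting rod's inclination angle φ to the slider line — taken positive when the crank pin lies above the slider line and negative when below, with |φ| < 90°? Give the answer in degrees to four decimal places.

-8.2910

set_geometry: r = 12 mm, L = 156 mm, e = 18 mm; θ ← 0°
rotate_crank_by(-22°): θ ← 0° -22° = -22°
crank pin P = (r cos θ, r sin θ) = (11.126206, -4.495279)
h = r sin θ − e = -4.495279 − 18 = -22.495279
sin φ = h / L = -22.495279 / 156 = -0.14420051
φ = arcsin(-0.14420051) = -8.290985°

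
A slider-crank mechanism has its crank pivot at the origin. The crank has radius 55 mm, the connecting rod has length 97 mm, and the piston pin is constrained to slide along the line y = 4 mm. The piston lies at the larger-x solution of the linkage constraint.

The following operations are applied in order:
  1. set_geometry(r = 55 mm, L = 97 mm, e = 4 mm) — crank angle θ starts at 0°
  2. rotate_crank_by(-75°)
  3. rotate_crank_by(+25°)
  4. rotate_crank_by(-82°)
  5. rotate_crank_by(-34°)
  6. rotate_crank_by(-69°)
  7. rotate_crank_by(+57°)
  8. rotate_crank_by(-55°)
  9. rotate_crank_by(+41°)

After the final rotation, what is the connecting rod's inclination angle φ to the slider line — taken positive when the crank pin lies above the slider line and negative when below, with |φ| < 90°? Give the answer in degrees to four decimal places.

set_geometry: r = 55 mm, L = 97 mm, e = 4 mm; θ ← 0°
rotate_crank_by(-75°): θ ← 0° -75° = -75°
rotate_crank_by(+25°): θ ← -75° +25° = -50°
rotate_crank_by(-82°): θ ← -50° -82° = -132°
rotate_crank_by(-34°): θ ← -132° -34° = -166°
rotate_crank_by(-69°): θ ← -166° -69° = -235°
rotate_crank_by(+57°): θ ← -235° +57° = -178°
rotate_crank_by(-55°): θ ← -178° -55° = -233°
rotate_crank_by(+41°): θ ← -233° +41° = -192°
crank pin P = (r cos θ, r sin θ) = (-53.798118, 11.435143)
h = r sin θ − e = 11.435143 − 4 = 7.435143
sin φ = h / L = 7.435143 / 97 = 0.07665096
φ = arcsin(0.07665096) = 4.396088°

4.3961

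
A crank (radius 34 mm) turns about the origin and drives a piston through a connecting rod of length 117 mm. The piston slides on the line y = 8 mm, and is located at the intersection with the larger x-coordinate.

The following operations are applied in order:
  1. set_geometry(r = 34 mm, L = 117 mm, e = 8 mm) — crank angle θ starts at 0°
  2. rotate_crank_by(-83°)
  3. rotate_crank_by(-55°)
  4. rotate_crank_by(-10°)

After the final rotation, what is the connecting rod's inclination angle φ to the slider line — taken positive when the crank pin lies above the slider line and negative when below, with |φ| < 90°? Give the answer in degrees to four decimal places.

-12.8483

set_geometry: r = 34 mm, L = 117 mm, e = 8 mm; θ ← 0°
rotate_crank_by(-83°): θ ← 0° -83° = -83°
rotate_crank_by(-55°): θ ← -83° -55° = -138°
rotate_crank_by(-10°): θ ← -138° -10° = -148°
crank pin P = (r cos θ, r sin θ) = (-28.833635, -18.017255)
h = r sin θ − e = -18.017255 − 8 = -26.017255
sin φ = h / L = -26.017255 / 117 = -0.22236970
φ = arcsin(-0.22236970) = -12.848255°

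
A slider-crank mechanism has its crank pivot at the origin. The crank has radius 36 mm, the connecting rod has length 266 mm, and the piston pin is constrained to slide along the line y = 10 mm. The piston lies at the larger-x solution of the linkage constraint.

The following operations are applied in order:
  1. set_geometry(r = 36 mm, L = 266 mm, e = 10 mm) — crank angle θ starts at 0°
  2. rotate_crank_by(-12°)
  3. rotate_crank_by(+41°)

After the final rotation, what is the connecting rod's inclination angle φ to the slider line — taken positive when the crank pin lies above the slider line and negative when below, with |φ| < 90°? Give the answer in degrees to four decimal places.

1.6056

set_geometry: r = 36 mm, L = 266 mm, e = 10 mm; θ ← 0°
rotate_crank_by(-12°): θ ← 0° -12° = -12°
rotate_crank_by(+41°): θ ← -12° +41° = 29°
crank pin P = (r cos θ, r sin θ) = (31.486309, 17.453146)
h = r sin θ − e = 17.453146 − 10 = 7.453146
sin φ = h / L = 7.453146 / 266 = 0.02801935
φ = arcsin(0.02801935) = 1.605600°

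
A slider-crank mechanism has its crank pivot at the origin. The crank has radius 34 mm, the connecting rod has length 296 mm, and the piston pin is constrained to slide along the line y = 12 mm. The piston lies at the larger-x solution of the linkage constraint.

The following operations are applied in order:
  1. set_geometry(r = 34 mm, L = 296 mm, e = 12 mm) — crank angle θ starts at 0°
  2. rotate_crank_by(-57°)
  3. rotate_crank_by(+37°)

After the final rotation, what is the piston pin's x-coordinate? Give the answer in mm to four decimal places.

set_geometry: r = 34 mm, L = 296 mm, e = 12 mm; θ ← 0°
rotate_crank_by(-57°): θ ← 0° -57° = -57°
rotate_crank_by(+37°): θ ← -57° +37° = -20°
crank pin P = (r cos θ, r sin θ) = (31.949549, -11.628685)
h = r sin θ − e = -11.628685 − 12 = -23.628685
x = r cos θ + √(L² − h²) = 31.949549 + √(87616.0 − 558.3147) = 31.949549 + 295.055394 = 327.004943

327.0049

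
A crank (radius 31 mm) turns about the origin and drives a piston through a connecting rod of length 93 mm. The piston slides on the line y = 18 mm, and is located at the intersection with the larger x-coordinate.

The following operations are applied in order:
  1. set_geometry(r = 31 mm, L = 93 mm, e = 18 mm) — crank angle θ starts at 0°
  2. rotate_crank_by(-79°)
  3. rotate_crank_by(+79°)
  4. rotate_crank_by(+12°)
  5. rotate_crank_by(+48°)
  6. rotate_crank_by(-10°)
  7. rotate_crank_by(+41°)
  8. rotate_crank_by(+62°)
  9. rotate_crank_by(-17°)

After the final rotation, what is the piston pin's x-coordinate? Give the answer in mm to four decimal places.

set_geometry: r = 31 mm, L = 93 mm, e = 18 mm; θ ← 0°
rotate_crank_by(-79°): θ ← 0° -79° = -79°
rotate_crank_by(+79°): θ ← -79° +79° = 0°
rotate_crank_by(+12°): θ ← 0° +12° = 12°
rotate_crank_by(+48°): θ ← 12° +48° = 60°
rotate_crank_by(-10°): θ ← 60° -10° = 50°
rotate_crank_by(+41°): θ ← 50° +41° = 91°
rotate_crank_by(+62°): θ ← 91° +62° = 153°
rotate_crank_by(-17°): θ ← 153° -17° = 136°
crank pin P = (r cos θ, r sin θ) = (-22.299534, 21.534409)
h = r sin θ − e = 21.534409 − 18 = 3.534409
x = r cos θ + √(L² − h²) = -22.299534 + √(8649.0 − 12.4921) = -22.299534 + 92.932814 = 70.633280

70.6333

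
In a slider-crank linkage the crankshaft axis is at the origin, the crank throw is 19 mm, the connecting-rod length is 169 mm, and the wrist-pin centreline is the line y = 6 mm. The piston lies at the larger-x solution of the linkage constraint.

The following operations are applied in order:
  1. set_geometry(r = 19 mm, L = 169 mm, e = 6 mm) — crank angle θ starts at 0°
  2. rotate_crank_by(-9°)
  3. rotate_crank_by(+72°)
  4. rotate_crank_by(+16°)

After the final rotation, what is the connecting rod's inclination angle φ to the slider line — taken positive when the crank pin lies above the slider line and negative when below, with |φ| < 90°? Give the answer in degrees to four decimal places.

set_geometry: r = 19 mm, L = 169 mm, e = 6 mm; θ ← 0°
rotate_crank_by(-9°): θ ← 0° -9° = -9°
rotate_crank_by(+72°): θ ← -9° +72° = 63°
rotate_crank_by(+16°): θ ← 63° +16° = 79°
crank pin P = (r cos θ, r sin θ) = (3.625371, 18.650916)
h = r sin θ − e = 18.650916 − 6 = 12.650916
sin φ = h / L = 12.650916 / 169 = 0.07485749
φ = arcsin(0.07485749) = 4.293034°

4.2930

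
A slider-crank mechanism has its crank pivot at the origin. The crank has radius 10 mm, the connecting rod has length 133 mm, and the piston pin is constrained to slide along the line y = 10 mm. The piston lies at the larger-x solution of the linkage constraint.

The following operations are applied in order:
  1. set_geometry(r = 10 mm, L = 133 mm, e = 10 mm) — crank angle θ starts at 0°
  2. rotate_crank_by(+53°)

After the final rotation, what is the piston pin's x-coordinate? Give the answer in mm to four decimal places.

139.0029

set_geometry: r = 10 mm, L = 133 mm, e = 10 mm; θ ← 0°
rotate_crank_by(+53°): θ ← 0° +53° = 53°
crank pin P = (r cos θ, r sin θ) = (6.018150, 7.986355)
h = r sin θ − e = 7.986355 − 10 = -2.013645
x = r cos θ + √(L² − h²) = 6.018150 + √(17689.0 − 4.0548) = 6.018150 + 132.984756 = 139.002906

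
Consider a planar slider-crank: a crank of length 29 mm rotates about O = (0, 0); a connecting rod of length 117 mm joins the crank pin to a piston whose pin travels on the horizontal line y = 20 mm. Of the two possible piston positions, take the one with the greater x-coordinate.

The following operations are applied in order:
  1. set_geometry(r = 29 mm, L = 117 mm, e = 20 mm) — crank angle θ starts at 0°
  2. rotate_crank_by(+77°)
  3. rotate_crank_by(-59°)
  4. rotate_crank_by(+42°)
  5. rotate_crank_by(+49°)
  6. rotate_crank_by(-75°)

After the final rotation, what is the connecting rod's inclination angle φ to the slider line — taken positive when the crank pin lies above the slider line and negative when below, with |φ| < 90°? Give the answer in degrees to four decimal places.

-1.8531

set_geometry: r = 29 mm, L = 117 mm, e = 20 mm; θ ← 0°
rotate_crank_by(+77°): θ ← 0° +77° = 77°
rotate_crank_by(-59°): θ ← 77° -59° = 18°
rotate_crank_by(+42°): θ ← 18° +42° = 60°
rotate_crank_by(+49°): θ ← 60° +49° = 109°
rotate_crank_by(-75°): θ ← 109° -75° = 34°
crank pin P = (r cos θ, r sin θ) = (24.042090, 16.216594)
h = r sin θ − e = 16.216594 − 20 = -3.783406
sin φ = h / L = -3.783406 / 117 = -0.03233680
φ = arcsin(-0.03233680) = -1.853085°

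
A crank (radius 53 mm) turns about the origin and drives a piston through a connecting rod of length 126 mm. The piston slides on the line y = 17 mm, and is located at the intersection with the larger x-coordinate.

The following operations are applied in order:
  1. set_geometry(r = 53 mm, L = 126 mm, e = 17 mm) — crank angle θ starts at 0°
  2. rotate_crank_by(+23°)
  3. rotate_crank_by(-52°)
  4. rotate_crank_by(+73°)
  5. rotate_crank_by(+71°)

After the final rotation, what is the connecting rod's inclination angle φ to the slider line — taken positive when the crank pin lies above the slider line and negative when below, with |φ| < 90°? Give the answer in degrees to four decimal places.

set_geometry: r = 53 mm, L = 126 mm, e = 17 mm; θ ← 0°
rotate_crank_by(+23°): θ ← 0° +23° = 23°
rotate_crank_by(-52°): θ ← 23° -52° = -29°
rotate_crank_by(+73°): θ ← -29° +73° = 44°
rotate_crank_by(+71°): θ ← 44° +71° = 115°
crank pin P = (r cos θ, r sin θ) = (-22.398768, 48.034313)
h = r sin θ − e = 48.034313 − 17 = 31.034313
sin φ = h / L = 31.034313 / 126 = 0.24630407
φ = arcsin(0.24630407) = 14.258913°

14.2589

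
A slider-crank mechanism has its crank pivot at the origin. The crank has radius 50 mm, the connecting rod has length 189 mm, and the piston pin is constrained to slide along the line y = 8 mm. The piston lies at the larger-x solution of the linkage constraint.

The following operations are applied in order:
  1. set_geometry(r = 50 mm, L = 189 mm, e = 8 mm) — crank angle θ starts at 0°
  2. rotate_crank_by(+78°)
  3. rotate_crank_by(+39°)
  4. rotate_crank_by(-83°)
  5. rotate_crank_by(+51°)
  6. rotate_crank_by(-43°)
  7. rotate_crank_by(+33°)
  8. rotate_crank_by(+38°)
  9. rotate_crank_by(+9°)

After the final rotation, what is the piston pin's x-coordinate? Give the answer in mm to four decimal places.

set_geometry: r = 50 mm, L = 189 mm, e = 8 mm; θ ← 0°
rotate_crank_by(+78°): θ ← 0° +78° = 78°
rotate_crank_by(+39°): θ ← 78° +39° = 117°
rotate_crank_by(-83°): θ ← 117° -83° = 34°
rotate_crank_by(+51°): θ ← 34° +51° = 85°
rotate_crank_by(-43°): θ ← 85° -43° = 42°
rotate_crank_by(+33°): θ ← 42° +33° = 75°
rotate_crank_by(+38°): θ ← 75° +38° = 113°
rotate_crank_by(+9°): θ ← 113° +9° = 122°
crank pin P = (r cos θ, r sin θ) = (-26.495963, 42.402405)
h = r sin θ − e = 42.402405 − 8 = 34.402405
x = r cos θ + √(L² − h²) = -26.495963 + √(35721.0 − 1183.5255) = -26.495963 + 185.842607 = 159.346644

159.3466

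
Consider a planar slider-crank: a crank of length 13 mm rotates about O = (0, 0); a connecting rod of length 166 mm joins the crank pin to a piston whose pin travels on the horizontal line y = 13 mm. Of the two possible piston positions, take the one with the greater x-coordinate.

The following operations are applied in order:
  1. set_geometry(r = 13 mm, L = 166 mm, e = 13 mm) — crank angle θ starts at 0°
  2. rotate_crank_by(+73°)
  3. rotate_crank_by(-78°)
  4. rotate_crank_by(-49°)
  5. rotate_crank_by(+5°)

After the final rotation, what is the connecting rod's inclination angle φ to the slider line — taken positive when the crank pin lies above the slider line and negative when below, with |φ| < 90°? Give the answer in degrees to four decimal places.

-7.8984

set_geometry: r = 13 mm, L = 166 mm, e = 13 mm; θ ← 0°
rotate_crank_by(+73°): θ ← 0° +73° = 73°
rotate_crank_by(-78°): θ ← 73° -78° = -5°
rotate_crank_by(-49°): θ ← -5° -49° = -54°
rotate_crank_by(+5°): θ ← -54° +5° = -49°
crank pin P = (r cos θ, r sin θ) = (8.528767, -9.811225)
h = r sin θ − e = -9.811225 − 13 = -22.811225
sin φ = h / L = -22.811225 / 166 = -0.13741702
φ = arcsin(-0.13741702) = -7.898407°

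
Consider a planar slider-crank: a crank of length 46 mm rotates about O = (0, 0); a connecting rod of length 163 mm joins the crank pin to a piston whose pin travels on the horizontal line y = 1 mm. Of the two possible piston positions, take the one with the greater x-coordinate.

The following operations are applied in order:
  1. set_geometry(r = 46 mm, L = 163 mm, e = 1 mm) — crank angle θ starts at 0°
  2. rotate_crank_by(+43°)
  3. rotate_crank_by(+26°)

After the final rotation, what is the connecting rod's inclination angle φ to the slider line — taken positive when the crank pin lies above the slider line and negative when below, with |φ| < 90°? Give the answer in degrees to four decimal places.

14.9117

set_geometry: r = 46 mm, L = 163 mm, e = 1 mm; θ ← 0°
rotate_crank_by(+43°): θ ← 0° +43° = 43°
rotate_crank_by(+26°): θ ← 43° +26° = 69°
crank pin P = (r cos θ, r sin θ) = (16.484926, 42.944700)
h = r sin θ − e = 42.944700 − 1 = 41.944700
sin φ = h / L = 41.944700 / 163 = 0.25732945
φ = arcsin(0.25732945) = 14.911660°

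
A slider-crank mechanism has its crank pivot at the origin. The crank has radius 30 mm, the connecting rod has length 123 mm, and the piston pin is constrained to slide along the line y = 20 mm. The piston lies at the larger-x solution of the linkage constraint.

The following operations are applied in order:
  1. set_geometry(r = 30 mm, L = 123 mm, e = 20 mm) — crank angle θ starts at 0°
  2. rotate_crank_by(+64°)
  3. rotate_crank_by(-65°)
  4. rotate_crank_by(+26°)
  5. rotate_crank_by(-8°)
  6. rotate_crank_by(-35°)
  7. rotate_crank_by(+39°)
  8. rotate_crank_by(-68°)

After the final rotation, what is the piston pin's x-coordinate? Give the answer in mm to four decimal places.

set_geometry: r = 30 mm, L = 123 mm, e = 20 mm; θ ← 0°
rotate_crank_by(+64°): θ ← 0° +64° = 64°
rotate_crank_by(-65°): θ ← 64° -65° = -1°
rotate_crank_by(+26°): θ ← -1° +26° = 25°
rotate_crank_by(-8°): θ ← 25° -8° = 17°
rotate_crank_by(-35°): θ ← 17° -35° = -18°
rotate_crank_by(+39°): θ ← -18° +39° = 21°
rotate_crank_by(-68°): θ ← 21° -68° = -47°
crank pin P = (r cos θ, r sin θ) = (20.459951, -21.940611)
h = r sin θ − e = -21.940611 − 20 = -41.940611
x = r cos θ + √(L² − h²) = 20.459951 + √(15129.0 − 1759.0149) = 20.459951 + 115.628652 = 136.088603

136.0886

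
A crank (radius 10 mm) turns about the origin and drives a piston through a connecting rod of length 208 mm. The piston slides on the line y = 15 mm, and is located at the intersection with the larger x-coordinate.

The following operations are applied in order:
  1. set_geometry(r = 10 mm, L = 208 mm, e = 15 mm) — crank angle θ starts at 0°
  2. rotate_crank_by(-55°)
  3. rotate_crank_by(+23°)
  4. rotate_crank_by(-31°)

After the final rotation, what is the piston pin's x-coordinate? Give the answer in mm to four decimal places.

set_geometry: r = 10 mm, L = 208 mm, e = 15 mm; θ ← 0°
rotate_crank_by(-55°): θ ← 0° -55° = -55°
rotate_crank_by(+23°): θ ← -55° +23° = -32°
rotate_crank_by(-31°): θ ← -32° -31° = -63°
crank pin P = (r cos θ, r sin θ) = (4.539905, -8.910065)
h = r sin θ − e = -8.910065 − 15 = -23.910065
x = r cos θ + √(L² − h²) = 4.539905 + √(43264.0 − 571.6912) = 4.539905 + 206.621172 = 211.161077

211.1611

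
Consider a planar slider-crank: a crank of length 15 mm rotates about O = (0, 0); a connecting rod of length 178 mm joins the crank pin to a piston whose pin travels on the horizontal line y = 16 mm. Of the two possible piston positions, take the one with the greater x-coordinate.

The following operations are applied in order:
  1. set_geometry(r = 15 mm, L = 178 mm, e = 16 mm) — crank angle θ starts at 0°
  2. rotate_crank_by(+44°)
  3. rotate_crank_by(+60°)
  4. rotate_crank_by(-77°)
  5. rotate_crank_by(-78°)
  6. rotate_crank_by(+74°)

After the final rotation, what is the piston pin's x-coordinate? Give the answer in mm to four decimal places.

set_geometry: r = 15 mm, L = 178 mm, e = 16 mm; θ ← 0°
rotate_crank_by(+44°): θ ← 0° +44° = 44°
rotate_crank_by(+60°): θ ← 44° +60° = 104°
rotate_crank_by(-77°): θ ← 104° -77° = 27°
rotate_crank_by(-78°): θ ← 27° -78° = -51°
rotate_crank_by(+74°): θ ← -51° +74° = 23°
crank pin P = (r cos θ, r sin θ) = (13.807573, 5.860967)
h = r sin θ − e = 5.860967 − 16 = -10.139033
x = r cos θ + √(L² − h²) = 13.807573 + √(31684.0 − 102.8000) = 13.807573 + 177.711001 = 191.518574

191.5186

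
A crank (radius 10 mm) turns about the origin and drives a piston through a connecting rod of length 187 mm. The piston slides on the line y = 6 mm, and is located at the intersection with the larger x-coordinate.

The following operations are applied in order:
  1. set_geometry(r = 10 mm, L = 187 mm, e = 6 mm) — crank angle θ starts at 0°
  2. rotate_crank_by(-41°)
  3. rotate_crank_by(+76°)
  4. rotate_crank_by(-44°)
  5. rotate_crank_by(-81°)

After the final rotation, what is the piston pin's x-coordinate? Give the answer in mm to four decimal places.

set_geometry: r = 10 mm, L = 187 mm, e = 6 mm; θ ← 0°
rotate_crank_by(-41°): θ ← 0° -41° = -41°
rotate_crank_by(+76°): θ ← -41° +76° = 35°
rotate_crank_by(-44°): θ ← 35° -44° = -9°
rotate_crank_by(-81°): θ ← -9° -81° = -90°
crank pin P = (r cos θ, r sin θ) = (0.000000, -10.000000)
h = r sin θ − e = -10.000000 − 6 = -16.000000
x = r cos θ + √(L² − h²) = 0.000000 + √(34969.0 − 256.0000) = 0.000000 + 186.314251 = 186.314251

186.3143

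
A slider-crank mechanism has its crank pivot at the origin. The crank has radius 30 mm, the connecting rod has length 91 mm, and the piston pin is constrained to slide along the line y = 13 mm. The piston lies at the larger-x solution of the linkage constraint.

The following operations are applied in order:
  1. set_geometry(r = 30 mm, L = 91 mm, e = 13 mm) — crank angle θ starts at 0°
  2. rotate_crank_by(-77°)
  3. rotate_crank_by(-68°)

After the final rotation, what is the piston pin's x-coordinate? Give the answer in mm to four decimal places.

set_geometry: r = 30 mm, L = 91 mm, e = 13 mm; θ ← 0°
rotate_crank_by(-77°): θ ← 0° -77° = -77°
rotate_crank_by(-68°): θ ← -77° -68° = -145°
crank pin P = (r cos θ, r sin θ) = (-24.574561, -17.207293)
h = r sin θ − e = -17.207293 − 13 = -30.207293
x = r cos θ + √(L² − h²) = -24.574561 + √(8281.0 − 912.4806) = -24.574561 + 85.840081 = 61.265519

61.2655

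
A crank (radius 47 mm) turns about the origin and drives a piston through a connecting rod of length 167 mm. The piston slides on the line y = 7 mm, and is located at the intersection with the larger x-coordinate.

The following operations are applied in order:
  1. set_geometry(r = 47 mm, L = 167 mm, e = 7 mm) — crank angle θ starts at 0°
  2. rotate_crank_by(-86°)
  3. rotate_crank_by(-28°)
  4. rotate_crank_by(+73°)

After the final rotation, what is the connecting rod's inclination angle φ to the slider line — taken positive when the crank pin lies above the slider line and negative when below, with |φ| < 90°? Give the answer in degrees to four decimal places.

set_geometry: r = 47 mm, L = 167 mm, e = 7 mm; θ ← 0°
rotate_crank_by(-86°): θ ← 0° -86° = -86°
rotate_crank_by(-28°): θ ← -86° -28° = -114°
rotate_crank_by(+73°): θ ← -114° +73° = -41°
crank pin P = (r cos θ, r sin θ) = (35.471350, -30.834774)
h = r sin θ − e = -30.834774 − 7 = -37.834774
sin φ = h / L = -37.834774 / 167 = -0.22655554
φ = arcsin(-0.22655554) = -13.094366°

-13.0944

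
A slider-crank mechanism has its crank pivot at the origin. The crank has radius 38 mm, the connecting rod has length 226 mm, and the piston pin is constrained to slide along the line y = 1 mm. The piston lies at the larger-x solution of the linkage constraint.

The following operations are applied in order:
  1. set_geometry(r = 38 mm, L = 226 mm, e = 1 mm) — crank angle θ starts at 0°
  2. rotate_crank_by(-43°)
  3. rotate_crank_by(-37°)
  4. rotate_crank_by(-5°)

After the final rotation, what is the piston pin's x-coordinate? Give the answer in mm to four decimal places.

set_geometry: r = 38 mm, L = 226 mm, e = 1 mm; θ ← 0°
rotate_crank_by(-43°): θ ← 0° -43° = -43°
rotate_crank_by(-37°): θ ← -43° -37° = -80°
rotate_crank_by(-5°): θ ← -80° -5° = -85°
crank pin P = (r cos θ, r sin θ) = (3.311918, -37.855399)
h = r sin θ − e = -37.855399 − 1 = -38.855399
x = r cos θ + √(L² − h²) = 3.311918 + √(51076.0 − 1509.7420) = 3.311918 + 222.634809 = 225.946727

225.9467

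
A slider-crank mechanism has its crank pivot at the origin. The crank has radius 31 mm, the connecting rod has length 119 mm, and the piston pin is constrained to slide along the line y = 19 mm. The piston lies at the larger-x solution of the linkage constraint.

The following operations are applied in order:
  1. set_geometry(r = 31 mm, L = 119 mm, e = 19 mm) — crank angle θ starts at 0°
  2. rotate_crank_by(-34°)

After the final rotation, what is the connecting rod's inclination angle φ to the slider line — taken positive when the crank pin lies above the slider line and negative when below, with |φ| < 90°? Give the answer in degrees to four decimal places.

-17.7784

set_geometry: r = 31 mm, L = 119 mm, e = 19 mm; θ ← 0°
rotate_crank_by(-34°): θ ← 0° -34° = -34°
crank pin P = (r cos θ, r sin θ) = (25.700165, -17.334980)
h = r sin θ − e = -17.334980 − 19 = -36.334980
sin φ = h / L = -36.334980 / 119 = -0.30533597
φ = arcsin(-0.30533597) = -17.778378°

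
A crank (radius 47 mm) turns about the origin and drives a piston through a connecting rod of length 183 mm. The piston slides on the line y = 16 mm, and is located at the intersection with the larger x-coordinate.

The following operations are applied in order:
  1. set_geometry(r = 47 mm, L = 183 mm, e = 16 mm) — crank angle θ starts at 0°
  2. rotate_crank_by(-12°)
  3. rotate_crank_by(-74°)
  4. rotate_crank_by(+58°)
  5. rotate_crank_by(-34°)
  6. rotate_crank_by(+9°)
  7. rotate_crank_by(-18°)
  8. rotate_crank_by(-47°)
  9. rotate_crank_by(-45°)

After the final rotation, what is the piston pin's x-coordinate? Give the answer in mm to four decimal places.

135.6207

set_geometry: r = 47 mm, L = 183 mm, e = 16 mm; θ ← 0°
rotate_crank_by(-12°): θ ← 0° -12° = -12°
rotate_crank_by(-74°): θ ← -12° -74° = -86°
rotate_crank_by(+58°): θ ← -86° +58° = -28°
rotate_crank_by(-34°): θ ← -28° -34° = -62°
rotate_crank_by(+9°): θ ← -62° +9° = -53°
rotate_crank_by(-18°): θ ← -53° -18° = -71°
rotate_crank_by(-47°): θ ← -71° -47° = -118°
rotate_crank_by(-45°): θ ← -118° -45° = -163°
crank pin P = (r cos θ, r sin θ) = (-44.946324, -13.741470)
h = r sin θ − e = -13.741470 − 16 = -29.741470
x = r cos θ + √(L² − h²) = -44.946324 + √(33489.0 − 884.5550) = -44.946324 + 180.567010 = 135.620686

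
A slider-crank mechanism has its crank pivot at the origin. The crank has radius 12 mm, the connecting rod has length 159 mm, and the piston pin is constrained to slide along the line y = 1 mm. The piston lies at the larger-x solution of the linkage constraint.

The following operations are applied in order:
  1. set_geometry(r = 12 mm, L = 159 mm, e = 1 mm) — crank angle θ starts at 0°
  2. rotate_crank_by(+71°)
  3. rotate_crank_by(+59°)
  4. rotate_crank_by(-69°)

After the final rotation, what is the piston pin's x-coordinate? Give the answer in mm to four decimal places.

164.5339

set_geometry: r = 12 mm, L = 159 mm, e = 1 mm; θ ← 0°
rotate_crank_by(+71°): θ ← 0° +71° = 71°
rotate_crank_by(+59°): θ ← 71° +59° = 130°
rotate_crank_by(-69°): θ ← 130° -69° = 61°
crank pin P = (r cos θ, r sin θ) = (5.817715, 10.495436)
h = r sin θ − e = 10.495436 − 1 = 9.495436
x = r cos θ + √(L² − h²) = 5.817715 + √(25281.0 − 90.1633) = 5.817715 + 158.716214 = 164.533930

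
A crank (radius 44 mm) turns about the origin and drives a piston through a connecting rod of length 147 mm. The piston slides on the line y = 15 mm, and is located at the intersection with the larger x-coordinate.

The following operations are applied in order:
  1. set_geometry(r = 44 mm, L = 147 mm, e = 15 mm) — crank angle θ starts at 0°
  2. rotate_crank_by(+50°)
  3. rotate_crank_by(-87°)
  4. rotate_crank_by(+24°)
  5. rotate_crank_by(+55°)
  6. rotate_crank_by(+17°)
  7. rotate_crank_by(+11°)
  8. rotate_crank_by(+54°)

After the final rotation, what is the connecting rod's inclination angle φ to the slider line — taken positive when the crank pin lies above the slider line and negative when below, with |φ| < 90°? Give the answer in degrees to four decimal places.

set_geometry: r = 44 mm, L = 147 mm, e = 15 mm; θ ← 0°
rotate_crank_by(+50°): θ ← 0° +50° = 50°
rotate_crank_by(-87°): θ ← 50° -87° = -37°
rotate_crank_by(+24°): θ ← -37° +24° = -13°
rotate_crank_by(+55°): θ ← -13° +55° = 42°
rotate_crank_by(+17°): θ ← 42° +17° = 59°
rotate_crank_by(+11°): θ ← 59° +11° = 70°
rotate_crank_by(+54°): θ ← 70° +54° = 124°
crank pin P = (r cos θ, r sin θ) = (-24.604488, 36.477653)
h = r sin θ − e = 36.477653 − 15 = 21.477653
sin φ = h / L = 21.477653 / 147 = 0.14610648
φ = arcsin(0.14610648) = 8.401358°

8.4014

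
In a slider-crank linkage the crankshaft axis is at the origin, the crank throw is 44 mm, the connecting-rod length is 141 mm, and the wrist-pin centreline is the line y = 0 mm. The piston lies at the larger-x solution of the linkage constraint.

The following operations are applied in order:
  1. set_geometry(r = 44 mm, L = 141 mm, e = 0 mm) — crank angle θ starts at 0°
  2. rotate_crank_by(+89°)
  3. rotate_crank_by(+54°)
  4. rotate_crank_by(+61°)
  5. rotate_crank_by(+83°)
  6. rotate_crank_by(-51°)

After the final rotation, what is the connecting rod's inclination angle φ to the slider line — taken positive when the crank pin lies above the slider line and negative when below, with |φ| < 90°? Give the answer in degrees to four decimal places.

set_geometry: r = 44 mm, L = 141 mm, e = 0 mm; θ ← 0°
rotate_crank_by(+89°): θ ← 0° +89° = 89°
rotate_crank_by(+54°): θ ← 89° +54° = 143°
rotate_crank_by(+61°): θ ← 143° +61° = 204°
rotate_crank_by(+83°): θ ← 204° +83° = 287°
rotate_crank_by(-51°): θ ← 287° -51° = 236°
crank pin P = (r cos θ, r sin θ) = (-24.604488, -36.477653)
h = r sin θ − e = -36.477653 − 0 = -36.477653
sin φ = h / L = -36.477653 / 141 = -0.25870676
φ = arcsin(-0.25870676) = -14.993340°

-14.9933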